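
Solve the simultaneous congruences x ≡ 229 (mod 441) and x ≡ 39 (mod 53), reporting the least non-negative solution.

Write x = 229 + 441·k. Then 441·k ≡ 39 − 229 ≡ 22 (mod 53).
Need 441⁻¹ mod 53. Extended Euclid on (53, 17):
53 = 3×17 + 2
17 = 8×2 + 1
2 = 2×1 + 0
Back-substitute:
1 = 17 − 8·2
1 = −8·53 + 25·17
441⁻¹ ≡ 25 (mod 53), so k ≡ 25·22 ≡ 20 (mod 53).
x = 229 + 441·20 = 9049.

9049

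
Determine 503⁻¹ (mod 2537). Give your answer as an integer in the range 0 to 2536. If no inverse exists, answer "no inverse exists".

807

Run Euclid on (2537, 503):
2537 = 5*503 + 22
503 = 22*22 + 19
22 = 1*19 + 3
19 = 6*3 + 1
3 = 3*1 + 0
gcd = 1, so the inverse exists. Back-substitute:
1 = 19 − 6·3
1 = −6·22 + 7·19
1 = 7·503 − 160·22
1 = −160·2537 + 807·503
So 503·807 ≡ 1 (mod 2537).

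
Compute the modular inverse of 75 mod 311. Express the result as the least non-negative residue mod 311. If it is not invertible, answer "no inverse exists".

Apply the Euclidean algorithm to 311 and 75:
311 = 4×75 + 11
75 = 6×11 + 9
11 = 1×9 + 2
9 = 4×2 + 1
2 = 2×1 + 0
gcd = 1, so the inverse exists. Back-substitute:
1 = 9 − 4·2
1 = −4·11 + 5·9
1 = 5·75 − 34·11
1 = −34·311 + 141·75
So 75·141 ≡ 1 (mod 311).

141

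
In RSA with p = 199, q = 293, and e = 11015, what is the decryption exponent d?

4535

φ(n) = (p−1)(q−1) = 198·292 = 57816.
Need d with 11015·d ≡ 1 (mod 57816). Apply the extended Euclidean algorithm:
57816 = 5×11015 + 2741
11015 = 4×2741 + 51
2741 = 53×51 + 38
51 = 1×38 + 13
38 = 2×13 + 12
13 = 1×12 + 1
12 = 12×1 + 0
Back-substitute:
1 = 13 − 12
1 = −38 + 3·13
1 = 3·51 − 4·38
1 = −4·2741 + 215·51
1 = 215·11015 − 864·2741
1 = −864·57816 + 4535·11015
So 11015·4535 ≡ 1 (mod 57816), hence d = 4535.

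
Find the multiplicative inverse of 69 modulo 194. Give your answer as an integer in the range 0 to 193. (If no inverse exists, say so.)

Extended Euclidean algorithm:
194 = 2×69 + 56
69 = 1×56 + 13
56 = 4×13 + 4
13 = 3×4 + 1
4 = 4×1 + 0
Since gcd(69, 194) = 1, back-substitute to write 1 as a combination:
1 = 13 − 3·4
1 = −3·56 + 13·13
1 = 13·69 − 16·56
1 = −16·194 + 45·69
So 69·45 ≡ 1 (mod 194).

45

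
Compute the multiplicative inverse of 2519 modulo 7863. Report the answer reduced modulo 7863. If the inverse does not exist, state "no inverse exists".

3212

Apply the Euclidean algorithm to 7863 and 2519:
7863 = 3·2519 + 306
2519 = 8·306 + 71
306 = 4·71 + 22
71 = 3·22 + 5
22 = 4·5 + 2
5 = 2·2 + 1
2 = 2·1 + 0
The gcd is 1. Working backward:
1 = 5 − 2·2
1 = −2·22 + 9·5
1 = 9·71 − 29·22
1 = −29·306 + 125·71
1 = 125·2519 − 1029·306
1 = −1029·7863 + 3212·2519
So 2519·3212 ≡ 1 (mod 7863).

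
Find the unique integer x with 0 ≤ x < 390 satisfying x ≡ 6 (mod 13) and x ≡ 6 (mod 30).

Write x = 6 + 13·k. Then 13·k ≡ 6 − 6 ≡ 0 (mod 30).
Need 13⁻¹ mod 30. Extended Euclid on (30, 13):
30 = 2*13 + 4
13 = 3*4 + 1
4 = 4*1 + 0
Back-substitute:
1 = 13 − 3·4
1 = −3·30 + 7·13
13⁻¹ ≡ 7 (mod 30), so k ≡ 7·0 ≡ 0 (mod 30).
x = 6 + 13·0 = 6.

6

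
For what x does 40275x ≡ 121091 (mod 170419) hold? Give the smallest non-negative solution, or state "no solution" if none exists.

First find gcd(40275, 170419):
170419 = 4·40275 + 9319
40275 = 4·9319 + 2999
9319 = 3·2999 + 322
2999 = 9·322 + 101
322 = 3·101 + 19
101 = 5·19 + 6
19 = 3·6 + 1
6 = 6·1 + 0
gcd = 1, so a unique solution mod 170419 exists.
Back-substitute for the Bézout coefficients:
1 = 19 − 3·6
1 = −3·101 + 16·19
1 = 16·322 − 51·101
1 = −51·2999 + 475·322
1 = 475·9319 − 1476·2999
1 = −1476·40275 + 6379·9319
1 = 6379·170419 − 26992·40275
So 40275·(-26992) ≡ 1 (mod 170419), giving 40275⁻¹ ≡ 143427.
x ≡ 40275⁻¹·121091 ≡ 143427·121091 ≡ 148148 (mod 170419).

148148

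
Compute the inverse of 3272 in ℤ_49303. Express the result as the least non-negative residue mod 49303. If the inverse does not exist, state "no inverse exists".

Extended Euclidean algorithm:
49303 = 15*3272 + 223
3272 = 14*223 + 150
223 = 1*150 + 73
150 = 2*73 + 4
73 = 18*4 + 1
4 = 4*1 + 0
gcd = 1, so the inverse exists. Back-substitute:
1 = 73 − 18·4
1 = −18·150 + 37·73
1 = 37·223 − 55·150
1 = −55·3272 + 807·223
1 = 807·49303 − 12160·3272
Hence 3272⁻¹ ≡ -12160 ≡ 37143 (mod 49303).

37143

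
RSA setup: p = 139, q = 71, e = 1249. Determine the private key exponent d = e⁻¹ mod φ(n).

φ(n) = (p−1)(q−1) = 138·70 = 9660.
Need d with 1249·d ≡ 1 (mod 9660). Apply the extended Euclidean algorithm:
9660 = 7×1249 + 917
1249 = 1×917 + 332
917 = 2×332 + 253
332 = 1×253 + 79
253 = 3×79 + 16
79 = 4×16 + 15
16 = 1×15 + 1
15 = 15×1 + 0
Back-substitute:
1 = 16 − 15
1 = −79 + 5·16
1 = 5·253 − 16·79
1 = −16·332 + 21·253
1 = 21·917 − 58·332
1 = −58·1249 + 79·917
1 = 79·9660 − 611·1249
So 1249·(-611) ≡ 1 (mod 9660), hence d ≡ -611 ≡ 9049 (mod 9660).

9049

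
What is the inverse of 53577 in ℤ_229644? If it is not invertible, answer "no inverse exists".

no inverse exists

Euclidean algorithm on 229644, 53577:
229644 = 4×53577 + 15336
53577 = 3×15336 + 7569
15336 = 2×7569 + 198
7569 = 38×198 + 45
198 = 4×45 + 18
45 = 2×18 + 9
18 = 2×9 + 0
gcd(53577, 229644) = 9 ≠ 1, so 53577 has no multiplicative inverse modulo 229644.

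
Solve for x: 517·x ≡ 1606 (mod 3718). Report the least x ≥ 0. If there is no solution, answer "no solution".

First find gcd(517, 3718):
3718 = 7*517 + 99
517 = 5*99 + 22
99 = 4*22 + 11
22 = 2*11 + 0
gcd = 11 and 11 | 1606, so solutions exist. Divide through by 11: 47x ≡ 146 (mod 338).
Now find 47⁻¹ mod 338:
338 = 7*47 + 9
47 = 5*9 + 2
9 = 4*2 + 1
2 = 2*1 + 0
Back-substitute:
1 = 9 − 4·2
1 = −4·47 + 21·9
1 = 21·338 − 151·47
So 47·(-151) ≡ 1 (mod 338), i.e. 47⁻¹ ≡ 187.
Then x ≡ 187·146 ≡ 262 (mod 338); the smallest non-negative solution is x = 262.

262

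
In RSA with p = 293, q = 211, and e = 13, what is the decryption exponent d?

4717

φ(n) = (p−1)(q−1) = 292·210 = 61320.
Need d with 13·d ≡ 1 (mod 61320). Apply the extended Euclidean algorithm:
61320 = 4716×13 + 12
13 = 1×12 + 1
12 = 12×1 + 0
Back-substitute:
1 = 13 − 12
1 = −61320 + 4717·13
So 13·4717 ≡ 1 (mod 61320), hence d = 4717.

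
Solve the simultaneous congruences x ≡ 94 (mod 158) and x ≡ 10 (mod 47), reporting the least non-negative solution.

4992

Write x = 94 + 158·k. Then 158·k ≡ 10 − 94 ≡ 10 (mod 47).
Need 158⁻¹ mod 47. Extended Euclid on (47, 17):
47 = 2·17 + 13
17 = 1·13 + 4
13 = 3·4 + 1
4 = 4·1 + 0
Back-substitute:
1 = 13 − 3·4
1 = −3·17 + 4·13
1 = 4·47 − 11·17
158⁻¹ ≡ 36 (mod 47), so k ≡ 36·10 ≡ 31 (mod 47).
x = 94 + 158·31 = 4992.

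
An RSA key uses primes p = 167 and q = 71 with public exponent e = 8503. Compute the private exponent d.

φ(n) = (p−1)(q−1) = 166·70 = 11620.
Need d with 8503·d ≡ 1 (mod 11620). Apply the extended Euclidean algorithm:
11620 = 1×8503 + 3117
8503 = 2×3117 + 2269
3117 = 1×2269 + 848
2269 = 2×848 + 573
848 = 1×573 + 275
573 = 2×275 + 23
275 = 11×23 + 22
23 = 1×22 + 1
22 = 22×1 + 0
Back-substitute:
1 = 23 − 22
1 = −275 + 12·23
1 = 12·573 − 25·275
1 = −25·848 + 37·573
1 = 37·2269 − 99·848
1 = −99·3117 + 136·2269
1 = 136·8503 − 371·3117
1 = −371·11620 + 507·8503
So 8503·507 ≡ 1 (mod 11620), hence d = 507.

507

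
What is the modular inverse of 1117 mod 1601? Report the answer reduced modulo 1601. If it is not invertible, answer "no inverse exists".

43

gcd(1601, 1117) by repeated division:
1601 = 1*1117 + 484
1117 = 2*484 + 149
484 = 3*149 + 37
149 = 4*37 + 1
37 = 37*1 + 0
gcd = 1, so the inverse exists. Back-substitute:
1 = 149 − 4·37
1 = −4·484 + 13·149
1 = 13·1117 − 30·484
1 = −30·1601 + 43·1117
So 1117·43 ≡ 1 (mod 1601).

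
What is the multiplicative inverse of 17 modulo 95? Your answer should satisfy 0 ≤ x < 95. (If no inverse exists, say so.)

28

Apply the Euclidean algorithm to 95 and 17:
95 = 5·17 + 10
17 = 1·10 + 7
10 = 1·7 + 3
7 = 2·3 + 1
3 = 3·1 + 0
gcd = 1, so the inverse exists. Back-substitute:
1 = 7 − 2·3
1 = −2·10 + 3·7
1 = 3·17 − 5·10
1 = −5·95 + 28·17
So 17·28 ≡ 1 (mod 95).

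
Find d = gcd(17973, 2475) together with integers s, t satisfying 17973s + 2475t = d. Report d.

9

Apply Euclid's algorithm to 17973 and 2475:
17973 = 7*2475 + 648
2475 = 3*648 + 531
648 = 1*531 + 117
531 = 4*117 + 63
117 = 1*63 + 54
63 = 1*54 + 9
54 = 6*9 + 0
gcd(17973, 2475) = 9.
Working backward:
9 = 63 − 54
9 = −117 + 2·63
9 = 2·531 − 9·117
9 = −9·648 + 11·531
9 = 11·2475 − 42·648
9 = −42·17973 + 305·2475
So 9 = (-42)·17973 + (305)·2475.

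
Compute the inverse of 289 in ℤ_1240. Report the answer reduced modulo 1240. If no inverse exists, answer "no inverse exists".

369

Apply the Euclidean algorithm to 1240 and 289:
1240 = 4×289 + 84
289 = 3×84 + 37
84 = 2×37 + 10
37 = 3×10 + 7
10 = 1×7 + 3
7 = 2×3 + 1
3 = 3×1 + 0
gcd = 1, so the inverse exists. Back-substitute:
1 = 7 − 2·3
1 = −2·10 + 3·7
1 = 3·37 − 11·10
1 = −11·84 + 25·37
1 = 25·289 − 86·84
1 = −86·1240 + 369·289
So 289·369 ≡ 1 (mod 1240).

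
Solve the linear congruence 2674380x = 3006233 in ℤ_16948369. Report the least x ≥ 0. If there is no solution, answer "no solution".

3193136

First find gcd(2674380, 16948369):
16948369 = 6×2674380 + 902089
2674380 = 2×902089 + 870202
902089 = 1×870202 + 31887
870202 = 27×31887 + 9253
31887 = 3×9253 + 4128
9253 = 2×4128 + 997
4128 = 4×997 + 140
997 = 7×140 + 17
140 = 8×17 + 4
17 = 4×4 + 1
4 = 4×1 + 0
gcd = 1, so a unique solution mod 16948369 exists.
Back-substitute for the Bézout coefficients:
1 = 17 − 4·4
1 = −4·140 + 33·17
1 = 33·997 − 235·140
1 = −235·4128 + 973·997
1 = 973·9253 − 2181·4128
1 = −2181·31887 + 7516·9253
1 = 7516·870202 − 205113·31887
1 = −205113·902089 + 212629·870202
1 = 212629·2674380 − 630371·902089
1 = −630371·16948369 + 3994855·2674380
So 2674380·(3994855) ≡ 1 (mod 16948369), giving 2674380⁻¹ ≡ 3994855.
x ≡ 2674380⁻¹·3006233 ≡ 3994855·3006233 ≡ 3193136 (mod 16948369).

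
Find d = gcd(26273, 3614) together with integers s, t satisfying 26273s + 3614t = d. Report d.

Apply Euclid's algorithm to 26273 and 3614:
26273 = 7·3614 + 975
3614 = 3·975 + 689
975 = 1·689 + 286
689 = 2·286 + 117
286 = 2·117 + 52
117 = 2·52 + 13
52 = 4·13 + 0
gcd(26273, 3614) = 13.
Working backward:
13 = 117 − 2·52
13 = −2·286 + 5·117
13 = 5·689 − 12·286
13 = −12·975 + 17·689
13 = 17·3614 − 63·975
13 = −63·26273 + 458·3614
So 13 = (-63)·26273 + (458)·3614.

13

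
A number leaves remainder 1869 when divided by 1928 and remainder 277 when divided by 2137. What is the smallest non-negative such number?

2855309

Write x = 1869 + 1928·k. Then 1928·k ≡ 277 − 1869 ≡ 545 (mod 2137).
Need 1928⁻¹ mod 2137. Extended Euclid on (2137, 1928):
2137 = 1·1928 + 209
1928 = 9·209 + 47
209 = 4·47 + 21
47 = 2·21 + 5
21 = 4·5 + 1
5 = 5·1 + 0
Back-substitute:
1 = 21 − 4·5
1 = −4·47 + 9·21
1 = 9·209 − 40·47
1 = −40·1928 + 369·209
1 = 369·2137 − 409·1928
1928⁻¹ ≡ 1728 (mod 2137), so k ≡ 1728·545 ≡ 1480 (mod 2137).
x = 1869 + 1928·1480 = 2855309.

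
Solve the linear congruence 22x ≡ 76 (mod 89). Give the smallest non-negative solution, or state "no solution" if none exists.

52

First find gcd(22, 89):
89 = 4*22 + 1
22 = 22*1 + 0
gcd = 1, so a unique solution mod 89 exists.
Back-substitute for the Bézout coefficients:
1 = 89 − 4·22
So 22·(-4) ≡ 1 (mod 89), giving 22⁻¹ ≡ 85.
x ≡ 22⁻¹·76 ≡ 85·76 ≡ 52 (mod 89).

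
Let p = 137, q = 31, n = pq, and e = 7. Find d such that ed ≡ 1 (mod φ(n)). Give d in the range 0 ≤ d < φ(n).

583

φ(n) = (p−1)(q−1) = 136·30 = 4080.
Need d with 7·d ≡ 1 (mod 4080). Apply the extended Euclidean algorithm:
4080 = 582·7 + 6
7 = 1·6 + 1
6 = 6·1 + 0
Back-substitute:
1 = 7 − 6
1 = −4080 + 583·7
So 7·583 ≡ 1 (mod 4080), hence d = 583.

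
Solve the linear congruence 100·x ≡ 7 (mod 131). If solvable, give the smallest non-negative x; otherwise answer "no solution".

First find gcd(100, 131):
131 = 1×100 + 31
100 = 3×31 + 7
31 = 4×7 + 3
7 = 2×3 + 1
3 = 3×1 + 0
gcd = 1, so a unique solution mod 131 exists.
Back-substitute for the Bézout coefficients:
1 = 7 − 2·3
1 = −2·31 + 9·7
1 = 9·100 − 29·31
1 = −29·131 + 38·100
So 100·(38) ≡ 1 (mod 131), giving 100⁻¹ ≡ 38.
x ≡ 100⁻¹·7 ≡ 38·7 ≡ 4 (mod 131).

4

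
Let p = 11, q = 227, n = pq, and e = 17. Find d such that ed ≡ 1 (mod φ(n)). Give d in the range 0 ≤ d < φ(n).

φ(n) = (p−1)(q−1) = 10·226 = 2260.
Need d with 17·d ≡ 1 (mod 2260). Apply the extended Euclidean algorithm:
2260 = 132*17 + 16
17 = 1*16 + 1
16 = 16*1 + 0
Back-substitute:
1 = 17 − 16
1 = −2260 + 133·17
So 17·133 ≡ 1 (mod 2260), hence d = 133.

133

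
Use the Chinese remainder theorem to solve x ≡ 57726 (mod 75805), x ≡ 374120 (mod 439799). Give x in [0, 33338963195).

30935395981

Write x = 57726 + 75805·k. Then 75805·k ≡ 374120 − 57726 ≡ 316394 (mod 439799).
Need 75805⁻¹ mod 439799. Extended Euclid on (439799, 75805):
439799 = 5*75805 + 60774
75805 = 1*60774 + 15031
60774 = 4*15031 + 650
15031 = 23*650 + 81
650 = 8*81 + 2
81 = 40*2 + 1
2 = 2*1 + 0
Back-substitute:
1 = 81 − 40·2
1 = −40·650 + 321·81
1 = 321·15031 − 7423·650
1 = −7423·60774 + 30013·15031
1 = 30013·75805 − 37436·60774
1 = −37436·439799 + 217193·75805
75805⁻¹ ≡ 217193 (mod 439799), so k ≡ 217193·316394 ≡ 408091 (mod 439799).
x = 57726 + 75805·408091 = 30935395981.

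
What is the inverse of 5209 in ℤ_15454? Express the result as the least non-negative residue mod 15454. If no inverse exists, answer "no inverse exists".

Extended Euclidean algorithm:
15454 = 2×5209 + 5036
5209 = 1×5036 + 173
5036 = 29×173 + 19
173 = 9×19 + 2
19 = 9×2 + 1
2 = 2×1 + 0
gcd = 1, so the inverse exists. Back-substitute:
1 = 19 − 9·2
1 = −9·173 + 82·19
1 = 82·5036 − 2387·173
1 = −2387·5209 + 2469·5036
1 = 2469·15454 − 7325·5209
Thus 5209·(-7325) ≡ 1 (mod 15454); reducing, -7325 mod 15454 = 8129.

8129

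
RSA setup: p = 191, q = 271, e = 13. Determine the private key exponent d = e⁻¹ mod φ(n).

φ(n) = (p−1)(q−1) = 190·270 = 51300.
Need d with 13·d ≡ 1 (mod 51300). Apply the extended Euclidean algorithm:
51300 = 3946×13 + 2
13 = 6×2 + 1
2 = 2×1 + 0
Back-substitute:
1 = 13 − 6·2
1 = −6·51300 + 23677·13
So 13·23677 ≡ 1 (mod 51300), hence d = 23677.

23677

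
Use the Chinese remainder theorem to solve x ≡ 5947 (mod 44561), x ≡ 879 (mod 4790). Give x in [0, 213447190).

Write x = 5947 + 44561·k. Then 44561·k ≡ 879 − 5947 ≡ 4512 (mod 4790).
Need 44561⁻¹ mod 4790. Extended Euclid on (4790, 1451):
4790 = 3·1451 + 437
1451 = 3·437 + 140
437 = 3·140 + 17
140 = 8·17 + 4
17 = 4·4 + 1
4 = 4·1 + 0
Back-substitute:
1 = 17 − 4·4
1 = −4·140 + 33·17
1 = 33·437 − 103·140
1 = −103·1451 + 342·437
1 = 342·4790 − 1129·1451
44561⁻¹ ≡ 3661 (mod 4790), so k ≡ 3661·4512 ≡ 2512 (mod 4790).
x = 5947 + 44561·2512 = 111943179.

111943179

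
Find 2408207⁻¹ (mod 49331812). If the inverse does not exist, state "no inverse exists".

20087363

Apply the Euclidean algorithm to 49331812 and 2408207:
49331812 = 20·2408207 + 1167672
2408207 = 2·1167672 + 72863
1167672 = 16·72863 + 1864
72863 = 39·1864 + 167
1864 = 11·167 + 27
167 = 6·27 + 5
27 = 5·5 + 2
5 = 2·2 + 1
2 = 2·1 + 0
Since gcd(2408207, 49331812) = 1, back-substitute to write 1 as a combination:
1 = 5 − 2·2
1 = −2·27 + 11·5
1 = 11·167 − 68·27
1 = −68·1864 + 759·167
1 = 759·72863 − 29669·1864
1 = −29669·1167672 + 475463·72863
1 = 475463·2408207 − 980595·1167672
1 = −980595·49331812 + 20087363·2408207
So 2408207·20087363 ≡ 1 (mod 49331812).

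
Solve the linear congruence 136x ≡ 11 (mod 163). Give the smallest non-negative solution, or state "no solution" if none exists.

First find gcd(136, 163):
163 = 1*136 + 27
136 = 5*27 + 1
27 = 27*1 + 0
gcd = 1, so a unique solution mod 163 exists.
Back-substitute for the Bézout coefficients:
1 = 136 − 5·27
1 = −5·163 + 6·136
So 136·(6) ≡ 1 (mod 163), giving 136⁻¹ ≡ 6.
x ≡ 136⁻¹·11 ≡ 6·11 ≡ 66 (mod 163).

66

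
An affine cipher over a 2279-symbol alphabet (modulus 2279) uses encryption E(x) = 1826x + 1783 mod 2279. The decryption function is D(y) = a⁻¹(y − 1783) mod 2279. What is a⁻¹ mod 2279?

Apply the Euclidean algorithm to 2279 and 1826:
2279 = 1*1826 + 453
1826 = 4*453 + 14
453 = 32*14 + 5
14 = 2*5 + 4
5 = 1*4 + 1
4 = 4*1 + 0
The gcd is 1. Working backward:
1 = 5 − 4
1 = −14 + 3·5
1 = 3·453 − 97·14
1 = −97·1826 + 391·453
1 = 391·2279 − 488·1826
Hence 1826⁻¹ ≡ -488 ≡ 1791 (mod 2279).

1791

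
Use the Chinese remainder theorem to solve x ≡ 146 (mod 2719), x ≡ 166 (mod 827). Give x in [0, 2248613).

Write x = 146 + 2719·k. Then 2719·k ≡ 166 − 146 ≡ 20 (mod 827).
Need 2719⁻¹ mod 827. Extended Euclid on (827, 238):
827 = 3*238 + 113
238 = 2*113 + 12
113 = 9*12 + 5
12 = 2*5 + 2
5 = 2*2 + 1
2 = 2*1 + 0
Back-substitute:
1 = 5 − 2·2
1 = −2·12 + 5·5
1 = 5·113 − 47·12
1 = −47·238 + 99·113
1 = 99·827 − 344·238
2719⁻¹ ≡ 483 (mod 827), so k ≡ 483·20 ≡ 563 (mod 827).
x = 146 + 2719·563 = 1530943.

1530943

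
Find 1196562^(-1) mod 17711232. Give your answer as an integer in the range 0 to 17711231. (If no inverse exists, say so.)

Euclidean algorithm on 17711232, 1196562:
17711232 = 14·1196562 + 959364
1196562 = 1·959364 + 237198
959364 = 4·237198 + 10572
237198 = 22·10572 + 4614
10572 = 2·4614 + 1344
4614 = 3·1344 + 582
1344 = 2·582 + 180
582 = 3·180 + 42
180 = 4·42 + 12
42 = 3·12 + 6
12 = 2·6 + 0
gcd(1196562, 17711232) = 6 ≠ 1, so 1196562 has no multiplicative inverse modulo 17711232.

no inverse exists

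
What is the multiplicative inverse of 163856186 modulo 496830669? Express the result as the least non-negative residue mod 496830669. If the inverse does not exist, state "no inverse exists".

153771419

Run Euclid on (496830669, 163856186):
496830669 = 3×163856186 + 5262111
163856186 = 31×5262111 + 730745
5262111 = 7×730745 + 146896
730745 = 4×146896 + 143161
146896 = 1×143161 + 3735
143161 = 38×3735 + 1231
3735 = 3×1231 + 42
1231 = 29×42 + 13
42 = 3×13 + 3
13 = 4×3 + 1
3 = 3×1 + 0
Since gcd(163856186, 496830669) = 1, back-substitute to write 1 as a combination:
1 = 13 − 4·3
1 = −4·42 + 13·13
1 = 13·1231 − 381·42
1 = −381·3735 + 1156·1231
1 = 1156·143161 − 44309·3735
1 = −44309·146896 + 45465·143161
1 = 45465·730745 − 226169·146896
1 = −226169·5262111 + 1628648·730745
1 = 1628648·163856186 − 50714257·5262111
1 = −50714257·496830669 + 153771419·163856186
So 163856186·153771419 ≡ 1 (mod 496830669).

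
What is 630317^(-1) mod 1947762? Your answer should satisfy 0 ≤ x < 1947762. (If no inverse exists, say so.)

1686785

Apply the Euclidean algorithm to 1947762 and 630317:
1947762 = 3*630317 + 56811
630317 = 11*56811 + 5396
56811 = 10*5396 + 2851
5396 = 1*2851 + 2545
2851 = 1*2545 + 306
2545 = 8*306 + 97
306 = 3*97 + 15
97 = 6*15 + 7
15 = 2*7 + 1
7 = 7*1 + 0
The gcd is 1. Working backward:
1 = 15 − 2·7
1 = −2·97 + 13·15
1 = 13·306 − 41·97
1 = −41·2545 + 341·306
1 = 341·2851 − 382·2545
1 = −382·5396 + 723·2851
1 = 723·56811 − 7612·5396
1 = −7612·630317 + 84455·56811
1 = 84455·1947762 − 260977·630317
Hence 630317⁻¹ ≡ -260977 ≡ 1686785 (mod 1947762).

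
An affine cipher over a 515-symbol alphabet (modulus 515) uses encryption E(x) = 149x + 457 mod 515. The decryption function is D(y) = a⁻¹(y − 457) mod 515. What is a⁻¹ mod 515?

159

gcd(515, 149) by repeated division:
515 = 3×149 + 68
149 = 2×68 + 13
68 = 5×13 + 3
13 = 4×3 + 1
3 = 3×1 + 0
The gcd is 1. Working backward:
1 = 13 − 4·3
1 = −4·68 + 21·13
1 = 21·149 − 46·68
1 = −46·515 + 159·149
So 149·159 ≡ 1 (mod 515).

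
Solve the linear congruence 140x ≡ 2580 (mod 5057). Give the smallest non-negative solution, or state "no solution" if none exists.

First find gcd(140, 5057):
5057 = 36·140 + 17
140 = 8·17 + 4
17 = 4·4 + 1
4 = 4·1 + 0
gcd = 1, so a unique solution mod 5057 exists.
Back-substitute for the Bézout coefficients:
1 = 17 − 4·4
1 = −4·140 + 33·17
1 = 33·5057 − 1192·140
So 140·(-1192) ≡ 1 (mod 5057), giving 140⁻¹ ≡ 3865.
x ≡ 140⁻¹·2580 ≡ 3865·2580 ≡ 4353 (mod 5057).

4353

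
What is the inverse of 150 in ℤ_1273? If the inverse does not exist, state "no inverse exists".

Apply the Euclidean algorithm to 1273 and 150:
1273 = 8×150 + 73
150 = 2×73 + 4
73 = 18×4 + 1
4 = 4×1 + 0
Since gcd(150, 1273) = 1, back-substitute to write 1 as a combination:
1 = 73 − 18·4
1 = −18·150 + 37·73
1 = 37·1273 − 314·150
So 150·(-314) ≡ 1 (mod 1273), and -314 ≡ 959 (mod 1273).

959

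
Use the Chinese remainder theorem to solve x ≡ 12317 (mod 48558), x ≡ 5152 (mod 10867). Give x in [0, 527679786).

Write x = 12317 + 48558·k. Then 48558·k ≡ 5152 − 12317 ≡ 3702 (mod 10867).
Need 48558⁻¹ mod 10867. Extended Euclid on (10867, 5090):
10867 = 2*5090 + 687
5090 = 7*687 + 281
687 = 2*281 + 125
281 = 2*125 + 31
125 = 4*31 + 1
31 = 31*1 + 0
Back-substitute:
1 = 125 − 4·31
1 = −4·281 + 9·125
1 = 9·687 − 22·281
1 = −22·5090 + 163·687
1 = 163·10867 − 348·5090
48558⁻¹ ≡ 10519 (mod 10867), so k ≡ 10519·3702 ≡ 4877 (mod 10867).
x = 12317 + 48558·4877 = 236829683.

236829683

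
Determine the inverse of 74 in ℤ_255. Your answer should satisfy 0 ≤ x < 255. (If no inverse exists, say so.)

Run Euclid on (255, 74):
255 = 3×74 + 33
74 = 2×33 + 8
33 = 4×8 + 1
8 = 8×1 + 0
The gcd is 1. Working backward:
1 = 33 − 4·8
1 = −4·74 + 9·33
1 = 9·255 − 31·74
Hence 74⁻¹ ≡ -31 ≡ 224 (mod 255).

224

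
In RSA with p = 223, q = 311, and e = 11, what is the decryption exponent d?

50051

φ(n) = (p−1)(q−1) = 222·310 = 68820.
Need d with 11·d ≡ 1 (mod 68820). Apply the extended Euclidean algorithm:
68820 = 6256×11 + 4
11 = 2×4 + 3
4 = 1×3 + 1
3 = 3×1 + 0
Back-substitute:
1 = 4 − 3
1 = −11 + 3·4
1 = 3·68820 − 18769·11
So 11·(-18769) ≡ 1 (mod 68820), hence d ≡ -18769 ≡ 50051 (mod 68820).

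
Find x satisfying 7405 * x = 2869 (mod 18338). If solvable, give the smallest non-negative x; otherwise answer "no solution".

First find gcd(7405, 18338):
18338 = 2·7405 + 3528
7405 = 2·3528 + 349
3528 = 10·349 + 38
349 = 9·38 + 7
38 = 5·7 + 3
7 = 2·3 + 1
3 = 3·1 + 0
gcd = 1, so a unique solution mod 18338 exists.
Back-substitute for the Bézout coefficients:
1 = 7 − 2·3
1 = −2·38 + 11·7
1 = 11·349 − 101·38
1 = −101·3528 + 1021·349
1 = 1021·7405 − 2143·3528
1 = −2143·18338 + 5307·7405
So 7405·(5307) ≡ 1 (mod 18338), giving 7405⁻¹ ≡ 5307.
x ≡ 7405⁻¹·2869 ≡ 5307·2869 ≡ 5243 (mod 18338).

5243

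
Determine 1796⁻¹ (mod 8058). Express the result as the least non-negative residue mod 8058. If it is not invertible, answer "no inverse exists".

Compute gcd(1796, 8058):
8058 = 4×1796 + 874
1796 = 2×874 + 48
874 = 18×48 + 10
48 = 4×10 + 8
10 = 1×8 + 2
8 = 4×2 + 0
gcd(1796, 8058) = 2 ≠ 1, so 1796 has no multiplicative inverse modulo 8058.

no inverse exists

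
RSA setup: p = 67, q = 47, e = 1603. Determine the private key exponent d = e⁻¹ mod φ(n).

φ(n) = (p−1)(q−1) = 66·46 = 3036.
Need d with 1603·d ≡ 1 (mod 3036). Apply the extended Euclidean algorithm:
3036 = 1×1603 + 1433
1603 = 1×1433 + 170
1433 = 8×170 + 73
170 = 2×73 + 24
73 = 3×24 + 1
24 = 24×1 + 0
Back-substitute:
1 = 73 − 3·24
1 = −3·170 + 7·73
1 = 7·1433 − 59·170
1 = −59·1603 + 66·1433
1 = 66·3036 − 125·1603
So 1603·(-125) ≡ 1 (mod 3036), hence d ≡ -125 ≡ 2911 (mod 3036).

2911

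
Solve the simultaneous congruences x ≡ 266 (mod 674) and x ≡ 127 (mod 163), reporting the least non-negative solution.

Write x = 266 + 674·k. Then 674·k ≡ 127 − 266 ≡ 24 (mod 163).
Need 674⁻¹ mod 163. Extended Euclid on (163, 22):
163 = 7×22 + 9
22 = 2×9 + 4
9 = 2×4 + 1
4 = 4×1 + 0
Back-substitute:
1 = 9 − 2·4
1 = −2·22 + 5·9
1 = 5·163 − 37·22
674⁻¹ ≡ 126 (mod 163), so k ≡ 126·24 ≡ 90 (mod 163).
x = 266 + 674·90 = 60926.

60926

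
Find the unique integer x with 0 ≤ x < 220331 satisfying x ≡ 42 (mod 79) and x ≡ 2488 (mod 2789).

Write x = 42 + 79·k. Then 79·k ≡ 2488 − 42 ≡ 2446 (mod 2789).
Need 79⁻¹ mod 2789. Extended Euclid on (2789, 79):
2789 = 35*79 + 24
79 = 3*24 + 7
24 = 3*7 + 3
7 = 2*3 + 1
3 = 3*1 + 0
Back-substitute:
1 = 7 − 2·3
1 = −2·24 + 7·7
1 = 7·79 − 23·24
1 = −23·2789 + 812·79
79⁻¹ ≡ 812 (mod 2789), so k ≡ 812·2446 ≡ 384 (mod 2789).
x = 42 + 79·384 = 30378.

30378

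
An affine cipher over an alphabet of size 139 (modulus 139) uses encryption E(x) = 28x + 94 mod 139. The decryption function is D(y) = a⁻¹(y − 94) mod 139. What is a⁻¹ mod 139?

Run Euclid on (139, 28):
139 = 4*28 + 27
28 = 1*27 + 1
27 = 27*1 + 0
Since gcd(28, 139) = 1, back-substitute to write 1 as a combination:
1 = 28 − 27
1 = −139 + 5·28
So 28·5 ≡ 1 (mod 139).

5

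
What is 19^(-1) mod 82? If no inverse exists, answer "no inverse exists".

13

gcd(82, 19) by repeated division:
82 = 4·19 + 6
19 = 3·6 + 1
6 = 6·1 + 0
The gcd is 1. Working backward:
1 = 19 − 3·6
1 = −3·82 + 13·19
So 19·13 ≡ 1 (mod 82).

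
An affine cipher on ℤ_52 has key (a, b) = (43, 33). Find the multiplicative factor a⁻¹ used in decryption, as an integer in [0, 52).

Apply the Euclidean algorithm to 52 and 43:
52 = 1·43 + 9
43 = 4·9 + 7
9 = 1·7 + 2
7 = 3·2 + 1
2 = 2·1 + 0
Since gcd(43, 52) = 1, back-substitute to write 1 as a combination:
1 = 7 − 3·2
1 = −3·9 + 4·7
1 = 4·43 − 19·9
1 = −19·52 + 23·43
So 43·23 ≡ 1 (mod 52).

23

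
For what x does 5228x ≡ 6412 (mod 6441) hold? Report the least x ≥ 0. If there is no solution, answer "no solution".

First find gcd(5228, 6441):
6441 = 1*5228 + 1213
5228 = 4*1213 + 376
1213 = 3*376 + 85
376 = 4*85 + 36
85 = 2*36 + 13
36 = 2*13 + 10
13 = 1*10 + 3
10 = 3*3 + 1
3 = 3*1 + 0
gcd = 1, so a unique solution mod 6441 exists.
Back-substitute for the Bézout coefficients:
1 = 10 − 3·3
1 = −3·13 + 4·10
1 = 4·36 − 11·13
1 = −11·85 + 26·36
1 = 26·376 − 115·85
1 = −115·1213 + 371·376
1 = 371·5228 − 1599·1213
1 = −1599·6441 + 1970·5228
So 5228·(1970) ≡ 1 (mod 6441), giving 5228⁻¹ ≡ 1970.
x ≡ 5228⁻¹·6412 ≡ 1970·6412 ≡ 839 (mod 6441).

839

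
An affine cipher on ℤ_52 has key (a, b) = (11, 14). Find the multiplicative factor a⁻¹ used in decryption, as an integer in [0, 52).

Apply the Euclidean algorithm to 52 and 11:
52 = 4*11 + 8
11 = 1*8 + 3
8 = 2*3 + 2
3 = 1*2 + 1
2 = 2*1 + 0
Since gcd(11, 52) = 1, back-substitute to write 1 as a combination:
1 = 3 − 2
1 = −8 + 3·3
1 = 3·11 − 4·8
1 = −4·52 + 19·11
So 11·19 ≡ 1 (mod 52).

19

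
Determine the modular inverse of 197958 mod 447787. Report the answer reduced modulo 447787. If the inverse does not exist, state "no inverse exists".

Extended Euclidean algorithm:
447787 = 2*197958 + 51871
197958 = 3*51871 + 42345
51871 = 1*42345 + 9526
42345 = 4*9526 + 4241
9526 = 2*4241 + 1044
4241 = 4*1044 + 65
1044 = 16*65 + 4
65 = 16*4 + 1
4 = 4*1 + 0
gcd = 1, so the inverse exists. Back-substitute:
1 = 65 − 16·4
1 = −16·1044 + 257·65
1 = 257·4241 − 1044·1044
1 = −1044·9526 + 2345·4241
1 = 2345·42345 − 10424·9526
1 = −10424·51871 + 12769·42345
1 = 12769·197958 − 48731·51871
1 = −48731·447787 + 110231·197958
So 197958·110231 ≡ 1 (mod 447787).

110231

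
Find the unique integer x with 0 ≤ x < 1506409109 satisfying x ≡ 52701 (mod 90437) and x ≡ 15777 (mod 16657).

Write x = 52701 + 90437·k. Then 90437·k ≡ 15777 − 52701 ≡ 13047 (mod 16657).
Need 90437⁻¹ mod 16657. Extended Euclid on (16657, 7152):
16657 = 2×7152 + 2353
7152 = 3×2353 + 93
2353 = 25×93 + 28
93 = 3×28 + 9
28 = 3×9 + 1
9 = 9×1 + 0
Back-substitute:
1 = 28 − 3·9
1 = −3·93 + 10·28
1 = 10·2353 − 253·93
1 = −253·7152 + 769·2353
1 = 769·16657 − 1791·7152
90437⁻¹ ≡ 14866 (mod 16657), so k ≡ 14866·13047 ≡ 2594 (mod 16657).
x = 52701 + 90437·2594 = 234646279.

234646279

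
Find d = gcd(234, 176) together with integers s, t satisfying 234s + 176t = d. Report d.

Apply Euclid's algorithm to 234 and 176:
234 = 1×176 + 58
176 = 3×58 + 2
58 = 29×2 + 0
gcd(234, 176) = 2.
Back-substituting:
2 = 176 − 3·58
2 = −3·234 + 4·176
So 2 = (-3)·234 + (4)·176.

2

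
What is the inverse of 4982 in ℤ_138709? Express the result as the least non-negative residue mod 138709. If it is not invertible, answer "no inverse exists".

118969

gcd(138709, 4982) by repeated division:
138709 = 27*4982 + 4195
4982 = 1*4195 + 787
4195 = 5*787 + 260
787 = 3*260 + 7
260 = 37*7 + 1
7 = 7*1 + 0
The gcd is 1. Working backward:
1 = 260 − 37·7
1 = −37·787 + 112·260
1 = 112·4195 − 597·787
1 = −597·4982 + 709·4195
1 = 709·138709 − 19740·4982
Thus 4982·(-19740) ≡ 1 (mod 138709); reducing, -19740 mod 138709 = 118969.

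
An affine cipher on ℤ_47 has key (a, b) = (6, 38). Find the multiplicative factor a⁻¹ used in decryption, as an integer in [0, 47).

gcd(47, 6) by repeated division:
47 = 7·6 + 5
6 = 1·5 + 1
5 = 5·1 + 0
The gcd is 1. Working backward:
1 = 6 − 5
1 = −47 + 8·6
So 6·8 ≡ 1 (mod 47).

8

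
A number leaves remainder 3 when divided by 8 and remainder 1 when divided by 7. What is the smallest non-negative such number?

43

Write x = 3 + 8·k. Then 8·k ≡ 1 − 3 ≡ 5 (mod 7).
Need 8⁻¹ mod 7. Extended Euclid on (7, 1):
7 = 7*1 + 0
8⁻¹ ≡ 1 (mod 7), so k ≡ 1·5 ≡ 5 (mod 7).
x = 3 + 8·5 = 43.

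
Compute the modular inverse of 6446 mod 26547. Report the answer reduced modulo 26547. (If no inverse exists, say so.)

25538

Run Euclid on (26547, 6446):
26547 = 4×6446 + 763
6446 = 8×763 + 342
763 = 2×342 + 79
342 = 4×79 + 26
79 = 3×26 + 1
26 = 26×1 + 0
gcd = 1, so the inverse exists. Back-substitute:
1 = 79 − 3·26
1 = −3·342 + 13·79
1 = 13·763 − 29·342
1 = −29·6446 + 245·763
1 = 245·26547 − 1009·6446
Hence 6446⁻¹ ≡ -1009 ≡ 25538 (mod 26547).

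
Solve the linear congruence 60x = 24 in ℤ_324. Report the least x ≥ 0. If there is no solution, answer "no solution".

22

First find gcd(60, 324):
324 = 5*60 + 24
60 = 2*24 + 12
24 = 2*12 + 0
gcd = 12 and 12 | 24, so solutions exist. Divide through by 12: 5x ≡ 2 (mod 27).
Now find 5⁻¹ mod 27:
27 = 5·5 + 2
5 = 2·2 + 1
2 = 2·1 + 0
Back-substitute:
1 = 5 − 2·2
1 = −2·27 + 11·5
So 5⁻¹ ≡ 11 (mod 27).
Then x ≡ 11·2 ≡ 22 (mod 27); the smallest non-negative solution is x = 22.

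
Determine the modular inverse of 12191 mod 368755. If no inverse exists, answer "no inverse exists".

Extended Euclidean algorithm:
368755 = 30×12191 + 3025
12191 = 4×3025 + 91
3025 = 33×91 + 22
91 = 4×22 + 3
22 = 7×3 + 1
3 = 3×1 + 0
The gcd is 1. Working backward:
1 = 22 − 7·3
1 = −7·91 + 29·22
1 = 29·3025 − 964·91
1 = −964·12191 + 3885·3025
1 = 3885·368755 − 117514·12191
Hence 12191⁻¹ ≡ -117514 ≡ 251241 (mod 368755).

251241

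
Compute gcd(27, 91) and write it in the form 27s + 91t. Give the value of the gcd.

1

Repeated division:
91 = 3*27 + 10
27 = 2*10 + 7
10 = 1*7 + 3
7 = 2*3 + 1
3 = 3*1 + 0
gcd(27, 91) = 1.
Back-substituting:
1 = 7 − 2·3
1 = −2·10 + 3·7
1 = 3·27 − 8·10
1 = −8·91 + 27·27
So 1 = (-8)·91 + (27)·27.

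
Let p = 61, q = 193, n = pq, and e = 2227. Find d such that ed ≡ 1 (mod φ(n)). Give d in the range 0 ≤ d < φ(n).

φ(n) = (p−1)(q−1) = 60·192 = 11520.
Need d with 2227·d ≡ 1 (mod 11520). Apply the extended Euclidean algorithm:
11520 = 5×2227 + 385
2227 = 5×385 + 302
385 = 1×302 + 83
302 = 3×83 + 53
83 = 1×53 + 30
53 = 1×30 + 23
30 = 1×23 + 7
23 = 3×7 + 2
7 = 3×2 + 1
2 = 2×1 + 0
Back-substitute:
1 = 7 − 3·2
1 = −3·23 + 10·7
1 = 10·30 − 13·23
1 = −13·53 + 23·30
1 = 23·83 − 36·53
1 = −36·302 + 131·83
1 = 131·385 − 167·302
1 = −167·2227 + 966·385
1 = 966·11520 − 4997·2227
So 2227·(-4997) ≡ 1 (mod 11520), hence d ≡ -4997 ≡ 6523 (mod 11520).

6523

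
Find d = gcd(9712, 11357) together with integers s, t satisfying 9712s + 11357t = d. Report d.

1

Euclidean algorithm:
11357 = 1×9712 + 1645
9712 = 5×1645 + 1487
1645 = 1×1487 + 158
1487 = 9×158 + 65
158 = 2×65 + 28
65 = 2×28 + 9
28 = 3×9 + 1
9 = 9×1 + 0
gcd(9712, 11357) = 1.
Express as a combination:
1 = 28 − 3·9
1 = −3·65 + 7·28
1 = 7·158 − 17·65
1 = −17·1487 + 160·158
1 = 160·1645 − 177·1487
1 = −177·9712 + 1045·1645
1 = 1045·11357 − 1222·9712
So 1 = (1045)·11357 + (-1222)·9712.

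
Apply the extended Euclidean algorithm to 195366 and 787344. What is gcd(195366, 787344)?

6

Apply Euclid's algorithm to 787344 and 195366:
787344 = 4·195366 + 5880
195366 = 33·5880 + 1326
5880 = 4·1326 + 576
1326 = 2·576 + 174
576 = 3·174 + 54
174 = 3·54 + 12
54 = 4·12 + 6
12 = 2·6 + 0
gcd(195366, 787344) = 6.
Back-substituting:
6 = 54 − 4·12
6 = −4·174 + 13·54
6 = 13·576 − 43·174
6 = −43·1326 + 99·576
6 = 99·5880 − 439·1326
6 = −439·195366 + 14586·5880
6 = 14586·787344 − 58783·195366
So 6 = (14586)·787344 + (-58783)·195366.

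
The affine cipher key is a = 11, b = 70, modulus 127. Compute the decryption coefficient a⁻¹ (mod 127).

Extended Euclidean algorithm:
127 = 11*11 + 6
11 = 1*6 + 5
6 = 1*5 + 1
5 = 5*1 + 0
Since gcd(11, 127) = 1, back-substitute to write 1 as a combination:
1 = 6 − 5
1 = −11 + 2·6
1 = 2·127 − 23·11
So 11·(-23) ≡ 1 (mod 127), and -23 ≡ 104 (mod 127).

104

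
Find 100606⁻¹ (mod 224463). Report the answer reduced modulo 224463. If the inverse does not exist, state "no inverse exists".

gcd(224463, 100606) by repeated division:
224463 = 2*100606 + 23251
100606 = 4*23251 + 7602
23251 = 3*7602 + 445
7602 = 17*445 + 37
445 = 12*37 + 1
37 = 37*1 + 0
Since gcd(100606, 224463) = 1, back-substitute to write 1 as a combination:
1 = 445 − 12·37
1 = −12·7602 + 205·445
1 = 205·23251 − 627·7602
1 = −627·100606 + 2713·23251
1 = 2713·224463 − 6053·100606
Hence 100606⁻¹ ≡ -6053 ≡ 218410 (mod 224463).

218410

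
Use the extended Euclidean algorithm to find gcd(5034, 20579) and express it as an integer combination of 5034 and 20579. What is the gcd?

Repeated division:
20579 = 4·5034 + 443
5034 = 11·443 + 161
443 = 2·161 + 121
161 = 1·121 + 40
121 = 3·40 + 1
40 = 40·1 + 0
gcd(5034, 20579) = 1.
Working backward:
1 = 121 − 3·40
1 = −3·161 + 4·121
1 = 4·443 − 11·161
1 = −11·5034 + 125·443
1 = 125·20579 − 511·5034
So 1 = (125)·20579 + (-511)·5034.

1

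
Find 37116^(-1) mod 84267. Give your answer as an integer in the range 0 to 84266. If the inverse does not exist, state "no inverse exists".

Compute gcd(37116, 84267):
84267 = 2*37116 + 10035
37116 = 3*10035 + 7011
10035 = 1*7011 + 3024
7011 = 2*3024 + 963
3024 = 3*963 + 135
963 = 7*135 + 18
135 = 7*18 + 9
18 = 2*9 + 0
Since gcd = 9 > 1, 37116 is not a unit mod 84267.

no inverse exists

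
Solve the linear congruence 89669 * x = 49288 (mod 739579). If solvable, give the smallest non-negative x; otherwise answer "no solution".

First find gcd(89669, 739579):
739579 = 8·89669 + 22227
89669 = 4·22227 + 761
22227 = 29·761 + 158
761 = 4·158 + 129
158 = 1·129 + 29
129 = 4·29 + 13
29 = 2·13 + 3
13 = 4·3 + 1
3 = 3·1 + 0
gcd = 1, so a unique solution mod 739579 exists.
Back-substitute for the Bézout coefficients:
1 = 13 − 4·3
1 = −4·29 + 9·13
1 = 9·129 − 40·29
1 = −40·158 + 49·129
1 = 49·761 − 236·158
1 = −236·22227 + 6893·761
1 = 6893·89669 − 27808·22227
1 = −27808·739579 + 229357·89669
So 89669·(229357) ≡ 1 (mod 739579), giving 89669⁻¹ ≡ 229357.
x ≡ 89669⁻¹·49288 ≡ 229357·49288 ≡ 82801 (mod 739579).

82801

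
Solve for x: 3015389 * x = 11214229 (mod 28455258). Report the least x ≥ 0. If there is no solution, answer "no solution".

First find gcd(3015389, 28455258):
28455258 = 9·3015389 + 1316757
3015389 = 2·1316757 + 381875
1316757 = 3·381875 + 171132
381875 = 2·171132 + 39611
171132 = 4·39611 + 12688
39611 = 3·12688 + 1547
12688 = 8·1547 + 312
1547 = 4·312 + 299
312 = 1·299 + 13
299 = 23·13 + 0
gcd = 13 and 13 | 11214229, so solutions exist. Divide through by 13: 231953x ≡ 862633 (mod 2188866).
Now find 231953⁻¹ mod 2188866:
2188866 = 9*231953 + 101289
231953 = 2*101289 + 29375
101289 = 3*29375 + 13164
29375 = 2*13164 + 3047
13164 = 4*3047 + 976
3047 = 3*976 + 119
976 = 8*119 + 24
119 = 4*24 + 23
24 = 1*23 + 1
23 = 23*1 + 0
Back-substitute:
1 = 24 − 23
1 = −119 + 5·24
1 = 5·976 − 41·119
1 = −41·3047 + 128·976
1 = 128·13164 − 553·3047
1 = −553·29375 + 1234·13164
1 = 1234·101289 − 4255·29375
1 = −4255·231953 + 9744·101289
1 = 9744·2188866 − 91951·231953
So 231953·(-91951) ≡ 1 (mod 2188866), i.e. 231953⁻¹ ≡ 2096915.
Then x ≡ 2096915·862633 ≡ 159125 (mod 2188866); the smallest non-negative solution is x = 159125.

159125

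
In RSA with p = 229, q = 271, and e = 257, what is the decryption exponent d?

φ(n) = (p−1)(q−1) = 228·270 = 61560.
Need d with 257·d ≡ 1 (mod 61560). Apply the extended Euclidean algorithm:
61560 = 239*257 + 137
257 = 1*137 + 120
137 = 1*120 + 17
120 = 7*17 + 1
17 = 17*1 + 0
Back-substitute:
1 = 120 − 7·17
1 = −7·137 + 8·120
1 = 8·257 − 15·137
1 = −15·61560 + 3593·257
So 257·3593 ≡ 1 (mod 61560), hence d = 3593.

3593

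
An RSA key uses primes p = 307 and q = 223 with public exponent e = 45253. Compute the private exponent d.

φ(n) = (p−1)(q−1) = 306·222 = 67932.
Need d with 45253·d ≡ 1 (mod 67932). Apply the extended Euclidean algorithm:
67932 = 1·45253 + 22679
45253 = 1·22679 + 22574
22679 = 1·22574 + 105
22574 = 214·105 + 104
105 = 1·104 + 1
104 = 104·1 + 0
Back-substitute:
1 = 105 − 104
1 = −22574 + 215·105
1 = 215·22679 − 216·22574
1 = −216·45253 + 431·22679
1 = 431·67932 − 647·45253
So 45253·(-647) ≡ 1 (mod 67932), hence d ≡ -647 ≡ 67285 (mod 67932).

67285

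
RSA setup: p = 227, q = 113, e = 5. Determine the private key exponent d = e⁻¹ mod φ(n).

10125

φ(n) = (p−1)(q−1) = 226·112 = 25312.
Need d with 5·d ≡ 1 (mod 25312). Apply the extended Euclidean algorithm:
25312 = 5062*5 + 2
5 = 2*2 + 1
2 = 2*1 + 0
Back-substitute:
1 = 5 − 2·2
1 = −2·25312 + 10125·5
So 5·10125 ≡ 1 (mod 25312), hence d = 10125.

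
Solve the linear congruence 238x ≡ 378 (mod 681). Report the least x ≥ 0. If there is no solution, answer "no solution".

First find gcd(238, 681):
681 = 2·238 + 205
238 = 1·205 + 33
205 = 6·33 + 7
33 = 4·7 + 5
7 = 1·5 + 2
5 = 2·2 + 1
2 = 2·1 + 0
gcd = 1, so a unique solution mod 681 exists.
Back-substitute for the Bézout coefficients:
1 = 5 − 2·2
1 = −2·7 + 3·5
1 = 3·33 − 14·7
1 = −14·205 + 87·33
1 = 87·238 − 101·205
1 = −101·681 + 289·238
So 238·(289) ≡ 1 (mod 681), giving 238⁻¹ ≡ 289.
x ≡ 238⁻¹·378 ≡ 289·378 ≡ 282 (mod 681).

282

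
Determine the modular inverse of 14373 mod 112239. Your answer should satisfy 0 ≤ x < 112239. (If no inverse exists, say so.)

Compute gcd(14373, 112239):
112239 = 7*14373 + 11628
14373 = 1*11628 + 2745
11628 = 4*2745 + 648
2745 = 4*648 + 153
648 = 4*153 + 36
153 = 4*36 + 9
36 = 4*9 + 0
The gcd is 9, not 1, hence no inverse exists.

no inverse exists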